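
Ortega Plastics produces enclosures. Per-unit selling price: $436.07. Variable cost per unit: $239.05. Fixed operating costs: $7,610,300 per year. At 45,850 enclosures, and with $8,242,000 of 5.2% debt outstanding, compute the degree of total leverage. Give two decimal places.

9.08

Total contribution margin = 45,850 × $197.02 = $9,033,367.00.
Subtracting fixed costs: EBIT = $9,033,367.00 − $7,610,300 = $1,423,067.00. Interest = $428,584.00, so EBIT − I = $994,483.00.
Degree of total leverage = total CM / (EBIT − interest) = $9,033,367.00 / $994,483.00 = 9.0835.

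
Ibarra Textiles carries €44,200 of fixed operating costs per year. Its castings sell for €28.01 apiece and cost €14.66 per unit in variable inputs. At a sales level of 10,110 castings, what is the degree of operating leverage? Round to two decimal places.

Total contribution margin = 10,110 × €13.35 = €134,968.50.
Operating income = contribution − fixed costs = €134,968.50 − €44,200 = €90,768.50.
DOL = contribution ÷ EBIT = €134,968.50 ÷ €90,768.50 = 1.4870.

1.49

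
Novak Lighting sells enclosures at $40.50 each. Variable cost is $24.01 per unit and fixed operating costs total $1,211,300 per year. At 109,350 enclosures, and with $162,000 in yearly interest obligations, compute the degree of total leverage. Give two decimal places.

At 109,350 units, contribution = 109,350 × $16.49 = $1,803,181.50.
Operating income = contribution − fixed costs = $1,803,181.50 − $1,211,300 = $591,881.50. Interest = $162,000.00, so EBIT − I = $429,881.50.
Degree of total leverage = total CM / (EBIT − interest) = $1,803,181.50 / $429,881.50 = 4.1946.

4.19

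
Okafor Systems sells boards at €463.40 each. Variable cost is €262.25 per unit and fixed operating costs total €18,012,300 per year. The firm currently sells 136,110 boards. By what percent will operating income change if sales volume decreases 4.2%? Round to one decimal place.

-12.3%

Contribution at this volume is 136,110 × €201.15 = €27,378,526.50.
Operating income = contribution − fixed costs = €27,378,526.50 − €18,012,300 = €9,366,226.50.
So DOL = total CM / EBIT = €27,378,526.50 / €9,366,226.50 = 2.9231.
%ΔEBIT = DOL × %ΔSales = 2.9231 × -4.2% = -12.3%.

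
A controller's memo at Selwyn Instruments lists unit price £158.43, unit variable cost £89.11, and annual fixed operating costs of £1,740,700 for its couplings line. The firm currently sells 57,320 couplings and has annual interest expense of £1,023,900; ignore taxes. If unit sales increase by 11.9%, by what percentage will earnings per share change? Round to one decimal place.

+39.1%

Total contribution margin = 57,320 × £69.32 = £3,973,422.40.
Subtracting fixed costs: EBIT = £3,973,422.40 − £1,740,700 = £2,232,722.40.
Interest = £1,023,900.00, so EBIT − I = £1,208,822.40.
DCL = total CM / (EBIT − I) = £3,973,422.40 / £1,208,822.40 = 3.2870.
EPS therefore changes by 3.2870 × (+11.9%) = +39.1%.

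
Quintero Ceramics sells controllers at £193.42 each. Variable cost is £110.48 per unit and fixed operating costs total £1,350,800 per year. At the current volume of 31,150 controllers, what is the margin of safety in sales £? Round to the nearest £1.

£2,874,904

Each unit contributes £193.42 − £110.48 = £82.94. Break-even units = £1,350,800 ÷ £82.94 = 16,286.47; break-even revenue = 16,286.47 × £193.42 = £3,150,129.44.
Current sales = 31,150 × £193.42 = £6,025,033.00.
Margin of safety = £6,025,033.00 − £3,150,129.44 = £2,874,904.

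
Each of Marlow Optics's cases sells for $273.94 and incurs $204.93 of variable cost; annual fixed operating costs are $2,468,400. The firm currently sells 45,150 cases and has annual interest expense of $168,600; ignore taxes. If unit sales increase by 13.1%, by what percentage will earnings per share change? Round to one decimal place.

Total contribution margin = 45,150 × $69.01 = $3,115,801.50.
EBIT = $3,115,801.50 − $2,468,400 = $647,401.50.
Interest = $168,600.00, so EBIT − I = $478,801.50.
Degree of combined leverage = contribution ÷ (EBIT − I) = $3,115,801.50 ÷ $478,801.50 = 6.5075.
EPS therefore changes by 6.5075 × (+13.1%) = +85.2%.

+85.2%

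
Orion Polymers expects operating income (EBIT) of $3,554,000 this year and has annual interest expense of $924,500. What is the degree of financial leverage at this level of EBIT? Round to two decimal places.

1.35

Annual interest charges come to $924,500.00.
DFL = EBIT ÷ (EBIT − I) = $3,554,000 ÷ ($3,554,000 − $924,500.00) = $3,554,000 ÷ $2,629,500.00 = 1.3516.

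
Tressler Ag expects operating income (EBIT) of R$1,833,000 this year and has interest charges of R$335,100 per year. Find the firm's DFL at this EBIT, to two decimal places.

Annual interest charges come to R$335,100.00.
DFL = EBIT ÷ (EBIT − I) = R$1,833,000 ÷ (R$1,833,000 − R$335,100.00) = R$1,833,000 ÷ R$1,497,900.00 = 1.2237.

1.22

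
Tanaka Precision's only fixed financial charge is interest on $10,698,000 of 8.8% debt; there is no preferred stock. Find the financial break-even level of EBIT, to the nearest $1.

Annual interest = 8.8% × $10,698,000 = $941,424.00.
Without preferred stock the financial break-even is simply EBIT = interest = $941,424.00.

$941,424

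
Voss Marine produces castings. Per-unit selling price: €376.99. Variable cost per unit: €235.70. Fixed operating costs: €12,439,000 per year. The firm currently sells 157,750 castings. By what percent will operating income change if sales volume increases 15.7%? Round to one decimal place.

+35.5%

At 157,750 units, contribution = 157,750 × €141.29 = €22,288,497.50.
EBIT = €22,288,497.50 − €12,439,000 = €9,849,497.50.
DOL = contribution ÷ EBIT = €22,288,497.50 ÷ €9,849,497.50 = 2.2629.
So EBIT moves 2.2629 × (+15.7%) = +35.5%.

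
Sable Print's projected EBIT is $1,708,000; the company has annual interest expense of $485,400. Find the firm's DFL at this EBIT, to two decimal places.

1.40

Interest = $485,400.00.
Degree of financial leverage = EBIT / (EBIT − interest) = $1,708,000 / $1,222,600.00 = 1.3970.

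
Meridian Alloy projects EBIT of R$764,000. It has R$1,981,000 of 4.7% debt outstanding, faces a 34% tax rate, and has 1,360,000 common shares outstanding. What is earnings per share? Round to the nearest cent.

Interest = R$93,107.00, so EBT = R$764,000 − R$93,107.00 = R$670,893.00.
After tax at 34%: net income = R$670,893.00 × 0.66 = R$442,789.38.
Per share: R$442,789.38 / 1,360,000 shares = R$0.33.

R$0.33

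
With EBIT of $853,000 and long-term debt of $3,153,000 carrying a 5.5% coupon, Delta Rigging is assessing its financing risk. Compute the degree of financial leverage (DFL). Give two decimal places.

1.26

Interest = $173,415.00.
Degree of financial leverage = EBIT / (EBIT − interest) = $853,000 / $679,585.00 = 1.2552.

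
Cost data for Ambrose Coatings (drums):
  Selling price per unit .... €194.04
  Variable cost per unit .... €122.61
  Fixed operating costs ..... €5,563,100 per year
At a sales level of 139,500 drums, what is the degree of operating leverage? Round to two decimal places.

At 139,500 units, contribution = 139,500 × €71.43 = €9,964,485.00.
EBIT = €9,964,485.00 − €5,563,100 = €4,401,385.00.
So DOL = total CM / EBIT = €9,964,485.00 / €4,401,385.00 = 2.2639.

2.26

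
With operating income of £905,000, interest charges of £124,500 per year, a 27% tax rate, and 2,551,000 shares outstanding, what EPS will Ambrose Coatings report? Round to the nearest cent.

Interest = £124,500.00, so EBT = £905,000 − £124,500.00 = £780,500.00.
Net income = £780,500.00 × (1 − 0.27) = £569,765.00.
Per share: £569,765.00 / 2,551,000 shares = £0.22.

£0.22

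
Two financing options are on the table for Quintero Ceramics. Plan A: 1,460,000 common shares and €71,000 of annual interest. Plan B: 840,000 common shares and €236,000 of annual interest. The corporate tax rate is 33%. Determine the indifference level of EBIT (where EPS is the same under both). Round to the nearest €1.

At indifference, (EBIT − 71,000)(1 − t)/1,460,000 = (EBIT − 236,000)(1 − t)/840,000.
The (1 − t) factor cancels: (EBIT − 71,000) × 840,000 = (EBIT − 236,000) × 1,460,000.
EBIT × (1,460,000 − 840,000) = 236,000 × 1,460,000 − 71,000 × 840,000 = 284,920,000,000, so EBIT = 284,920,000,000 ÷ 620,000 = 459,548.39.

€459,548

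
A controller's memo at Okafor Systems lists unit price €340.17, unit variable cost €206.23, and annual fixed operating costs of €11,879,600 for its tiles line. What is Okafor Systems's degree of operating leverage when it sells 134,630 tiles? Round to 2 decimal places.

2.93

Contribution at this volume is 134,630 × €133.94 = €18,032,342.20.
Subtracting fixed costs: EBIT = €18,032,342.20 − €11,879,600 = €6,152,742.20.
DOL = contribution ÷ EBIT = €18,032,342.20 ÷ €6,152,742.20 = 2.9308.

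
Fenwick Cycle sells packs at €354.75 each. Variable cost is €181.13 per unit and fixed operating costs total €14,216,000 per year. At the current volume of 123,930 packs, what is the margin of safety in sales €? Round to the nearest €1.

Contribution margin per unit = €354.75 − €181.13 = €173.62. Break-even units = €14,216,000 ÷ €173.62 = 81,879.97; break-even revenue = 81,879.97 × €354.75 = €29,046,918.56.
Current sales = 123,930 × €354.75 = €43,964,167.50.
Margin of safety = €43,964,167.50 − €29,046,918.56 = €14,917,249.

€14,917,249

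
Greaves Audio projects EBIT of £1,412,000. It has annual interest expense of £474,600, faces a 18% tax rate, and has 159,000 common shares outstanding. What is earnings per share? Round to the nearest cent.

£4.83

Pre-tax income = £1,412,000 − £474,600.00 = £937,400.00.
Net income = £937,400.00 × (1 − 0.18) = £768,668.00.
EPS = £768,668.00 ÷ 159,000 = £4.83.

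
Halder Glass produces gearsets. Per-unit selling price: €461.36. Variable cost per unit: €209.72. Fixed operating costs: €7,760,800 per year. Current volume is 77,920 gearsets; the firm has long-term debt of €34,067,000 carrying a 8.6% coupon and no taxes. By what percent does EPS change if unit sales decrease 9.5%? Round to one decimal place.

Total contribution margin = 77,920 × €251.64 = €19,607,788.80.
EBIT = €19,607,788.80 − €7,760,800 = €11,846,988.80.
After interest of €2,929,762.00, pre-tax earnings = €8,917,226.80.
DCL = total CM / (EBIT − I) = €19,607,788.80 / €8,917,226.80 = 2.1989.
EPS therefore changes by 2.1989 × (-9.5%) = -20.9%.

-20.9%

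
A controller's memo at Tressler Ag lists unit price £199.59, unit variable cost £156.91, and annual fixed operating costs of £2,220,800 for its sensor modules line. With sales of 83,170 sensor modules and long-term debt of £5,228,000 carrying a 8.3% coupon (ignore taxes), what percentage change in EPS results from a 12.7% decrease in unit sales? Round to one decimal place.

-50.4%

At 83,170 units, contribution = 83,170 × £42.68 = £3,549,695.60.
EBIT = £3,549,695.60 − £2,220,800 = £1,328,895.60.
After interest of £433,924.00, pre-tax earnings = £894,971.60.
DCL = total CM / (EBIT − I) = £3,549,695.60 / £894,971.60 = 3.9663.
%ΔEPS = DCL × %ΔSales = 3.9663 × -12.7% = -50.4%.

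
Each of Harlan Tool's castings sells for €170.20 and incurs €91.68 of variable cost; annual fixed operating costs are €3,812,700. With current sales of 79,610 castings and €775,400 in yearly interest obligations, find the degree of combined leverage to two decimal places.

3.76

At 79,610 units, contribution = 79,610 × €78.52 = €6,250,977.20.
Operating income = contribution − fixed costs = €6,250,977.20 − €3,812,700 = €2,438,277.20. Interest = €775,400.00.
DOL = €6,250,977.20 ÷ €2,438,277.20 = 2.5637; DFL = €2,438,277.20 ÷ €1,662,877.20 = 1.4663.
DCL = DOL × DFL = 2.5637 × 1.4663 = 3.7592.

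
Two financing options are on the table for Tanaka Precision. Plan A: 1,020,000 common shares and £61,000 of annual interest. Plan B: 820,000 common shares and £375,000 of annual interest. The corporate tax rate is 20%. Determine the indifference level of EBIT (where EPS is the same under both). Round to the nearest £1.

£1,662,400

At indifference, (EBIT − 61,000)(1 − t)/1,020,000 = (EBIT − 375,000)(1 − t)/820,000.
The (1 − t) factor cancels: (EBIT − 61,000) × 820,000 = (EBIT − 375,000) × 1,020,000.
EBIT × (1,020,000 − 820,000) = 375,000 × 1,020,000 − 61,000 × 820,000 = 332,480,000,000, so EBIT = 332,480,000,000 ÷ 200,000 = 1,662,400.00.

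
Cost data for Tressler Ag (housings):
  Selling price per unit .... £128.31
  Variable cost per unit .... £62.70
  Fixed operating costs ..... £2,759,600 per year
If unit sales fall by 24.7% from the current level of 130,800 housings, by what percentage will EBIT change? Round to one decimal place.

At 130,800 units, contribution = 130,800 × £65.61 = £8,581,788.00.
Operating income = contribution − fixed costs = £8,581,788.00 − £2,759,600 = £5,822,188.00.
So DOL = total CM / EBIT = £8,581,788.00 / £5,822,188.00 = 1.4740.
%ΔEBIT = DOL × %ΔSales = 1.4740 × -24.7% = -36.4%.

-36.4%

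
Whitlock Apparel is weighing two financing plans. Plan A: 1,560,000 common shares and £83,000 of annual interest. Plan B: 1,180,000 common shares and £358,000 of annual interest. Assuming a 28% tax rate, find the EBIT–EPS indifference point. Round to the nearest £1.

At indifference, (EBIT − 83,000)(1 − t)/1,560,000 = (EBIT − 358,000)(1 − t)/1,180,000.
Cancelling (1 − t) and cross-multiplying: 1,180,000·(EBIT − 83,000) = 1,560,000·(EBIT − 358,000).
EBIT × (1,560,000 − 1,180,000) = 358,000 × 1,560,000 − 83,000 × 1,180,000 = 460,540,000,000, so EBIT = 460,540,000,000 ÷ 380,000 = 1,211,947.37.

£1,211,947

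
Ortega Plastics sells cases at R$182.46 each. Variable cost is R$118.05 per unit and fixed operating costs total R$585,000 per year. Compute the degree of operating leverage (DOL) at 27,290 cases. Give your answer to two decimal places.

At 27,290 units, contribution = 27,290 × R$64.41 = R$1,757,748.90.
Subtracting fixed costs: EBIT = R$1,757,748.90 − R$585,000 = R$1,172,748.90.
DOL = contribution ÷ EBIT = R$1,757,748.90 ÷ R$1,172,748.90 = 1.4988.

1.50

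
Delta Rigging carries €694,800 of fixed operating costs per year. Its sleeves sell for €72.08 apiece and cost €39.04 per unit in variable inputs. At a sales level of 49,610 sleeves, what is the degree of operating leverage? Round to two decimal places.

Total contribution margin = 49,610 × €33.04 = €1,639,114.40.
Subtracting fixed costs: EBIT = €1,639,114.40 − €694,800 = €944,314.40.
Degree of operating leverage = €1,639,114.40 / €944,314.40 = 1.7358.

1.74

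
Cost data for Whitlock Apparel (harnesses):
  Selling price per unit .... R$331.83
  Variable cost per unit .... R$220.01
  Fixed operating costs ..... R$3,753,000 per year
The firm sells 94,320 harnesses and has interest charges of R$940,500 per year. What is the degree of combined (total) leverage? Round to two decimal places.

1.80

Total contribution margin = 94,320 × R$111.82 = R$10,546,862.40.
Subtracting fixed costs: EBIT = R$10,546,862.40 − R$3,753,000 = R$6,793,862.40. Interest = R$940,500.00.
DOL = R$10,546,862.40 ÷ R$6,793,862.40 = 1.5524; DFL = R$6,793,862.40 ÷ R$5,853,362.40 = 1.1607.
Combined leverage = 1.5524 × 1.1607 = 1.8019.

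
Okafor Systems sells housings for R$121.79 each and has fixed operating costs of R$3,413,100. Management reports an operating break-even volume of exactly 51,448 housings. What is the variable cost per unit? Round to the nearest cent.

Contribution per unit must be FC / Q = R$3,413,100 / 51,448 = R$66.3408.
Hence VC = price − CM = R$121.79 − R$66.3408 = R$55.45.

R$55.45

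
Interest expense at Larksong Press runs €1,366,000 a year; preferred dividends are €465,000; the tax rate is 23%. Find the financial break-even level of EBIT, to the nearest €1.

€1,969,896

Preferred dividends are paid after tax, so their pre-tax equivalent is €465,000 ÷ (1 − 0.23) = €603,896.10.
Financial break-even EBIT = interest + D_p ÷ (1 − t) = €1,366,000 + €603,896.10 = €1,969,896.10.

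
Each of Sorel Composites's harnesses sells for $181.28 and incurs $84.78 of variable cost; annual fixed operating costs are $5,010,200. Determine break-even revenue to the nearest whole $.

CM per unit = $181.28 − $84.78 = $96.50; CM ratio = $96.50 / $181.28 = 0.5323.
Break-even revenue = fixed costs × price ÷ CM = $5,010,200 × $181.28 ÷ $96.50 = $9,411,907.

$9,411,907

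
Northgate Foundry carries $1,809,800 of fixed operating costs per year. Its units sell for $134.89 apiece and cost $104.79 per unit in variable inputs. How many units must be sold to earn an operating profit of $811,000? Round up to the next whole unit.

87,070 units

Each unit contributes $134.89 − $104.79 = $30.10.
Units = (FC + target) / CM = ($1,809,800 + $811,000) / $30.10 = 87,069.77, so 87,070 units.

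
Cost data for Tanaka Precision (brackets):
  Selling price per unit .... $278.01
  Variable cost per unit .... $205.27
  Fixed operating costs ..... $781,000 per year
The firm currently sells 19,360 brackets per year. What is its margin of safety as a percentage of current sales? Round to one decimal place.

Contribution margin per unit = $278.01 − $205.27 = $72.74. Break-even units = $781,000 ÷ $72.74 = 10,736.87; break-even revenue = 10,736.87 × $278.01 = $2,984,957.52.
Actual sales revenue = 19,360 × $278.01 = $5,382,273.60.
Margin of safety = ($5,382,273.60 − $2,984,957.52) ÷ $5,382,273.60 = 44.5%.

44.5%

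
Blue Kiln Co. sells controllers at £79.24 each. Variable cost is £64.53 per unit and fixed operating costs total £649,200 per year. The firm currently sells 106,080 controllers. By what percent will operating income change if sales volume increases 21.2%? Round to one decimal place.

At 106,080 units, contribution = 106,080 × £14.71 = £1,560,436.80.
EBIT = £1,560,436.80 − £649,200 = £911,236.80.
DOL = contribution ÷ EBIT = £1,560,436.80 ÷ £911,236.80 = 1.7124.
Operating income changes by 1.7124 × +21.2% = +36.3%.

+36.3%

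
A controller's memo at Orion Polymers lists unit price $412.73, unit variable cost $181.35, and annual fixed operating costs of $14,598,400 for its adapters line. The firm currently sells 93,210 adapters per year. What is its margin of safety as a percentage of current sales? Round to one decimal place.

Each unit contributes $412.73 − $181.35 = $231.38. Break-even units = $14,598,400 ÷ $231.38 = 63,092.75; break-even revenue = 63,092.75 × $412.73 = $26,040,269.82.
Current sales = 93,210 × $412.73 = $38,470,563.30.
Margin of safety = ($38,470,563.30 − $26,040,269.82) ÷ $38,470,563.30 = 32.3%.

32.3%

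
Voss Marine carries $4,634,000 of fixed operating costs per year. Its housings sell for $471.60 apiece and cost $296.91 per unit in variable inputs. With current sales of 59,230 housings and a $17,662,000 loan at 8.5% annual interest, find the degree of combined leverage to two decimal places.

Total contribution margin = 59,230 × $174.69 = $10,346,888.70.
Subtracting fixed costs: EBIT = $10,346,888.70 − $4,634,000 = $5,712,888.70. Interest = $1,501,270.00, so EBIT − I = $4,211,618.70.
DCL = contribution ÷ (EBIT − I) = $10,346,888.70 ÷ $4,211,618.70 = 2.4567.

2.46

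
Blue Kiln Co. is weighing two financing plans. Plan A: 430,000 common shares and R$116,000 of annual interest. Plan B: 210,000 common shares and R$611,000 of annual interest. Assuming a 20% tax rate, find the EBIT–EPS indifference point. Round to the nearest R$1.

Set EPS_A = EPS_B: (EBIT − R$116,000)(1 − 0.20) ÷ 430,000 = (EBIT − R$611,000)(1 − 0.20) ÷ 210,000.
Cancelling (1 − t) and cross-multiplying: 210,000·(EBIT − 116,000) = 430,000·(EBIT − 611,000).
Solving, EBIT = (611,000·430,000 − 116,000·210,000) / (430,000 − 210,000) = 238,370,000,000 / 220,000 = 1,083,500.00.

R$1,083,500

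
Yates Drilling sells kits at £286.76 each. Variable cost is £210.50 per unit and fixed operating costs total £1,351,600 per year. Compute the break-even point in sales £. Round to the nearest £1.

Contribution margin per unit = £286.76 − £210.50 = £76.26, a CM ratio of £76.26 ÷ £286.76 = 0.2659.
Break-even sales = FC ÷ CM ratio = £1,351,600 × £286.76 / £76.26 = £5,082,413.

£5,082,413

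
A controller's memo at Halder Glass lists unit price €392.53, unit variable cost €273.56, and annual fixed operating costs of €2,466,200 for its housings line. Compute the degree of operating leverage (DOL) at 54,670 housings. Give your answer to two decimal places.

Contribution at this volume is 54,670 × €118.97 = €6,504,089.90.
EBIT = €6,504,089.90 − €2,466,200 = €4,037,889.90.
DOL = contribution ÷ EBIT = €6,504,089.90 ÷ €4,037,889.90 = 1.6108.

1.61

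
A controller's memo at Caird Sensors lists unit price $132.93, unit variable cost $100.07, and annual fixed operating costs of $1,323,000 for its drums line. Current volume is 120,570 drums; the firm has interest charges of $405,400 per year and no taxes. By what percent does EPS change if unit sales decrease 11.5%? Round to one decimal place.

Contribution at this volume is 120,570 × $32.86 = $3,961,930.20.
EBIT = $3,961,930.20 − $1,323,000 = $2,638,930.20.
Interest = $405,400.00, so EBIT − I = $2,233,530.20.
DCL = total CM / (EBIT − I) = $3,961,930.20 / $2,233,530.20 = 1.7738.
%ΔEPS = DCL × %ΔSales = 1.7738 × -11.5% = -20.4%.

-20.4%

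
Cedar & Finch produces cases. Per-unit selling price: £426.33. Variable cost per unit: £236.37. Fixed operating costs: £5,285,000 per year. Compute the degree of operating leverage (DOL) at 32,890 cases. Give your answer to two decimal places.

Contribution at this volume is 32,890 × £189.96 = £6,247,784.40.
Operating income = contribution − fixed costs = £6,247,784.40 − £5,285,000 = £962,784.40.
Degree of operating leverage = £6,247,784.40 / £962,784.40 = 6.4893.

6.49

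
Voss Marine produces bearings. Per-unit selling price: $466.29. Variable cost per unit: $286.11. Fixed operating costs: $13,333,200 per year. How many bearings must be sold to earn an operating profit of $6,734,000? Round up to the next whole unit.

Each unit contributes $466.29 − $286.11 = $180.18.
Required volume = (fixed costs + target profit) ÷ CM = ($13,333,200 + $6,734,000) ÷ $180.18 = 111,373.07, so 111,374 bearings.

111,374 bearings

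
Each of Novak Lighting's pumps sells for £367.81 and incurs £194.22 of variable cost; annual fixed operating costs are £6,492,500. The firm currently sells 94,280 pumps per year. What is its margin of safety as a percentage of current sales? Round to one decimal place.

60.3%

Unit CM = price − variable cost = £367.81 − £194.22 = £173.59. Break-even units = £6,492,500 ÷ £173.59 = 37,401.35; break-even revenue = 37,401.35 × £367.81 = £13,756,589.81.
Current sales = 94,280 × £367.81 = £34,677,126.80.
Margin of safety = (£34,677,126.80 − £13,756,589.81) ÷ £34,677,126.80 = 60.3%.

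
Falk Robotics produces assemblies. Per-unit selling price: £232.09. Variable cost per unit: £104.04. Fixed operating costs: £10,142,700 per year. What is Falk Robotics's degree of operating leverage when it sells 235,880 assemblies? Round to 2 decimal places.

1.51

At 235,880 units, contribution = 235,880 × £128.05 = £30,204,434.00.
Operating income = contribution − fixed costs = £30,204,434.00 − £10,142,700 = £20,061,734.00.
DOL = contribution ÷ EBIT = £30,204,434.00 ÷ £20,061,734.00 = 1.5056.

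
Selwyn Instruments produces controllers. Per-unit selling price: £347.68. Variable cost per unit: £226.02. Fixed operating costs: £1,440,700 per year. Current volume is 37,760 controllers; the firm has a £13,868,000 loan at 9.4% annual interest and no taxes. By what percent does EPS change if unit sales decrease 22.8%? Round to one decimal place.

At 37,760 units, contribution = 37,760 × £121.66 = £4,593,881.60.
Operating income = contribution − fixed costs = £4,593,881.60 − £1,440,700 = £3,153,181.60.
Interest = £1,303,592.00, so EBIT − I = £1,849,589.60.
DCL = total CM / (EBIT − I) = £4,593,881.60 / £1,849,589.60 = 2.4837.
%ΔEPS = DCL × %ΔSales = 2.4837 × -22.8% = -56.6%.

-56.6%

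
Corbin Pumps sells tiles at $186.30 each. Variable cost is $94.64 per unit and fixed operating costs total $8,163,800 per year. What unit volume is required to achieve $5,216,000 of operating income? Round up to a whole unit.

145,973 tiles

Unit CM = price − variable cost = $186.30 − $94.64 = $91.66.
Units = (FC + target) / CM = ($8,163,800 + $5,216,000) / $91.66 = 145,972.07, so 145,973 tiles.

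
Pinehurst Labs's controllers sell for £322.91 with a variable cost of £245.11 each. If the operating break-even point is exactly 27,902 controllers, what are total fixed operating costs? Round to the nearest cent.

£2,170,775.60

Each unit contributes £322.91 − £245.11 = £77.80.
Since BE = FC / CM, FC = 27,902 × £77.80 = £2,170,775.60.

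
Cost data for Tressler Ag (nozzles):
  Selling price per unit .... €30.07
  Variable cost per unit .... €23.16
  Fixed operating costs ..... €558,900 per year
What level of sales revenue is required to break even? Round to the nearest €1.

CM per unit = €30.07 − €23.16 = €6.91; CM ratio = €6.91 / €30.07 = 0.2298.
Break-even sales = FC ÷ CM ratio = €558,900 × €30.07 / €6.91 = €2,432,145.

€2,432,145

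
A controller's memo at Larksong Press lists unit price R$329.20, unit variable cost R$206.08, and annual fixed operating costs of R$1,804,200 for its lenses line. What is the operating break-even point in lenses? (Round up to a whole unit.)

Contribution margin per unit = R$329.20 − R$206.08 = R$123.12.
Break-even Q = R$1,804,200 / R$123.12 = 14,654.00 → 14,654 lenses.

14,654 lenses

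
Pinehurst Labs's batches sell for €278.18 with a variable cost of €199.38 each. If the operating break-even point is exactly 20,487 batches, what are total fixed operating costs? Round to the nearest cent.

€1,614,375.60

Each unit contributes €278.18 − €199.38 = €78.80.
Fixed costs = break-even units × CM = 20,487 × €78.80 = €1,614,375.60.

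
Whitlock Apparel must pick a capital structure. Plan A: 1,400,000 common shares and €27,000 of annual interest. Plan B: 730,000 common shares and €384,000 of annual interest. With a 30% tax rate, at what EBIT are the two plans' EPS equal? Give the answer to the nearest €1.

Set EPS_A = EPS_B: (EBIT − €27,000)(1 − 0.30) ÷ 1,400,000 = (EBIT − €384,000)(1 − 0.30) ÷ 730,000.
Cancelling (1 − t) and cross-multiplying: 730,000·(EBIT − 27,000) = 1,400,000·(EBIT − 384,000).
Solving, EBIT = (384,000·1,400,000 − 27,000·730,000) / (1,400,000 − 730,000) = 517,890,000,000 / 670,000 = 772,970.15.

€772,970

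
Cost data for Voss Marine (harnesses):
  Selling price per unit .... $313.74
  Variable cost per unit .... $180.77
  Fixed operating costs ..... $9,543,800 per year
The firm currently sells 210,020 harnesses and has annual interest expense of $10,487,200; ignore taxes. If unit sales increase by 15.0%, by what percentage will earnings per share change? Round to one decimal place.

+53.1%

Total contribution margin = 210,020 × $132.97 = $27,926,359.40.
Operating income = contribution − fixed costs = $27,926,359.40 − $9,543,800 = $18,382,559.40.
After interest of $10,487,200.00, pre-tax earnings = $7,895,359.40.
DCL = total CM / (EBIT − I) = $27,926,359.40 / $7,895,359.40 = 3.5371.
%ΔEPS = DCL × %ΔSales = 3.5371 × +15.0% = +53.1%.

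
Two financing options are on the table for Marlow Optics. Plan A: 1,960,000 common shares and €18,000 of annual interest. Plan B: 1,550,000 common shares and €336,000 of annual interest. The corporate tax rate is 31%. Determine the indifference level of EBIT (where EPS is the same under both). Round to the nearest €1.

At indifference, (EBIT − 18,000)(1 − t)/1,960,000 = (EBIT − 336,000)(1 − t)/1,550,000.
Cancelling (1 − t) and cross-multiplying: 1,550,000·(EBIT − 18,000) = 1,960,000·(EBIT − 336,000).
Solving, EBIT = (336,000·1,960,000 − 18,000·1,550,000) / (1,960,000 − 1,550,000) = 630,660,000,000 / 410,000 = 1,538,195.12.

€1,538,195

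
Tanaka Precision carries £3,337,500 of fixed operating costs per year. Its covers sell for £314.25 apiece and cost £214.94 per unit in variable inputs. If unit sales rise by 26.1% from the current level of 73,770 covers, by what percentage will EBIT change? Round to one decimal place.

+47.9%

At 73,770 units, contribution = 73,770 × £99.31 = £7,326,098.70.
Subtracting fixed costs: EBIT = £7,326,098.70 − £3,337,500 = £3,988,598.70.
DOL = contribution ÷ EBIT = £7,326,098.70 ÷ £3,988,598.70 = 1.8368.
So EBIT moves 1.8368 × (+26.1%) = +47.9%.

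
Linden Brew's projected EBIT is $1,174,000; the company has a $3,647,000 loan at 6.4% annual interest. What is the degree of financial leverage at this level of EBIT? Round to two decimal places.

Annual interest charges come to $233,408.00.
Degree of financial leverage = EBIT / (EBIT − interest) = $1,174,000 / $940,592.00 = 1.2482.

1.25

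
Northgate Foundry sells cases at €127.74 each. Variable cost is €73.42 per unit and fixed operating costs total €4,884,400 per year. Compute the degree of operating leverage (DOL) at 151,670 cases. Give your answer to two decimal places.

Total contribution margin = 151,670 × €54.32 = €8,238,714.40.
EBIT = €8,238,714.40 − €4,884,400 = €3,354,314.40.
So DOL = total CM / EBIT = €8,238,714.40 / €3,354,314.40 = 2.4562.

2.46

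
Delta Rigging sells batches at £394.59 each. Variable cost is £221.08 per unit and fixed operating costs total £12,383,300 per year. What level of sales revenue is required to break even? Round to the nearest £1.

CM per unit = £394.59 − £221.08 = £173.51; CM ratio = £173.51 / £394.59 = 0.4397.
Break-even revenue = fixed costs × price ÷ CM = £12,383,300 × £394.59 ÷ £173.51 = £28,161,641.

£28,161,641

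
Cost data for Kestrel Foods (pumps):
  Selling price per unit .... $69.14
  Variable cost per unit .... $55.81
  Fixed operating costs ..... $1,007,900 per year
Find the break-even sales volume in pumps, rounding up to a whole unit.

75,612 pumps

Each unit contributes $69.14 − $55.81 = $13.33.
Units to break even: $1,007,900 ÷ $13.33 = 75,611.40, rounded up to 75,612.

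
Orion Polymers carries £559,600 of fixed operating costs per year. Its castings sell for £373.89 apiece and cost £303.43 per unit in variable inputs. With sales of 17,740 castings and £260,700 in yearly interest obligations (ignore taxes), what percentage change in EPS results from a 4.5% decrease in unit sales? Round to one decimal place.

-13.1%

Total contribution margin = 17,740 × £70.46 = £1,249,960.40.
Subtracting fixed costs: EBIT = £1,249,960.40 − £559,600 = £690,360.40.
Interest = £260,700.00, so EBIT − I = £429,660.40.
Degree of combined leverage = contribution ÷ (EBIT − I) = £1,249,960.40 ÷ £429,660.40 = 2.9092.
%ΔEPS = DCL × %ΔSales = 2.9092 × -4.5% = -13.1%.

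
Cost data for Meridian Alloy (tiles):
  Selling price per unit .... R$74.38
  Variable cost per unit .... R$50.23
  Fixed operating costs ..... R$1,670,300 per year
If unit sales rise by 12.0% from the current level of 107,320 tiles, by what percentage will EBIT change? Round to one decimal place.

At 107,320 units, contribution = 107,320 × R$24.15 = R$2,591,778.00.
Operating income = contribution − fixed costs = R$2,591,778.00 − R$1,670,300 = R$921,478.00.
Degree of operating leverage = R$2,591,778.00 / R$921,478.00 = 2.8126.
%ΔEBIT = DOL × %ΔSales = 2.8126 × +12.0% = +33.8%.

+33.8%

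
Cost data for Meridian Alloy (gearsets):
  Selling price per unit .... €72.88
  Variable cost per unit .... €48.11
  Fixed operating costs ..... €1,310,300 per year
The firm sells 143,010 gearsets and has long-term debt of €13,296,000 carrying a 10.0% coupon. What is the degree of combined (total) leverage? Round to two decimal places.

3.93

Total contribution margin = 143,010 × €24.77 = €3,542,357.70.
EBIT = €3,542,357.70 − €1,310,300 = €2,232,057.70. Interest = €1,329,600.00, so EBIT − I = €902,457.70.
DCL = contribution ÷ (EBIT − I) = €3,542,357.70 ÷ €902,457.70 = 3.9252.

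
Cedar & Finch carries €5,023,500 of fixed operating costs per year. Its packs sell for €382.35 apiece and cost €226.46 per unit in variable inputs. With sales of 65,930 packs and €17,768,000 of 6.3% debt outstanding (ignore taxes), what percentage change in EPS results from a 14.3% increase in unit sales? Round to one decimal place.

+35.5%

Contribution at this volume is 65,930 × €155.89 = €10,277,827.70.
Subtracting fixed costs: EBIT = €10,277,827.70 − €5,023,500 = €5,254,327.70.
After interest of €1,119,384.00, pre-tax earnings = €4,134,943.70.
DCL = total CM / (EBIT − I) = €10,277,827.70 / €4,134,943.70 = 2.4856.
%ΔEPS = DCL × %ΔSales = 2.4856 × +14.3% = +35.5%.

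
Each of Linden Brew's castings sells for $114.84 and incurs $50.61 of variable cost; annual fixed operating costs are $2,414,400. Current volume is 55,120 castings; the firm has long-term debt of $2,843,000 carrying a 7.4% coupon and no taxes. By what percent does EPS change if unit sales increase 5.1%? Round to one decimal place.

At 55,120 units, contribution = 55,120 × $64.23 = $3,540,357.60.
EBIT = $3,540,357.60 − $2,414,400 = $1,125,957.60.
Interest = $210,382.00, so EBIT − I = $915,575.60.
DCL = total CM / (EBIT − I) = $3,540,357.60 / $915,575.60 = 3.8668.
EPS therefore changes by 3.8668 × (+5.1%) = +19.7%.

+19.7%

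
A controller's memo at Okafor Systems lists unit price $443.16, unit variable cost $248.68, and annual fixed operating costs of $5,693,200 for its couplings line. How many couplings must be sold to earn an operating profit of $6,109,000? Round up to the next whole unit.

60,686 couplings

Unit CM = price − variable cost = $443.16 − $248.68 = $194.48.
Units = (FC + target) / CM = ($5,693,200 + $6,109,000) / $194.48 = 60,685.93, so 60,686 couplings.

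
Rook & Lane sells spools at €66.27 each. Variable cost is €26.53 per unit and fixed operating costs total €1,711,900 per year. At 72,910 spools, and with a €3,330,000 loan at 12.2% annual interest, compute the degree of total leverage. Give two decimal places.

3.72

At 72,910 units, contribution = 72,910 × €39.74 = €2,897,443.40.
Operating income = contribution − fixed costs = €2,897,443.40 − €1,711,900 = €1,185,543.40. Interest = €406,260.00, so EBIT − I = €779,283.40.
Degree of total leverage = total CM / (EBIT − interest) = €2,897,443.40 / €779,283.40 = 3.7181.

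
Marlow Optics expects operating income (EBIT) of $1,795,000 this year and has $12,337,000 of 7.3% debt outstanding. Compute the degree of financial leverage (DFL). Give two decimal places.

2.01

Interest = $900,601.00.
DFL = EBIT ÷ (EBIT − I) = $1,795,000 ÷ ($1,795,000 − $900,601.00) = $1,795,000 ÷ $894,399.00 = 2.0069.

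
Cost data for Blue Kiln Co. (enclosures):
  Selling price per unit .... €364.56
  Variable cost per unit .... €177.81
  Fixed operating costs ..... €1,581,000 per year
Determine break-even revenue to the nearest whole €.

Contribution margin per unit = €364.56 − €177.81 = €186.75, a CM ratio of €186.75 ÷ €364.56 = 0.5123.
Break-even revenue = fixed costs × price ÷ CM = €1,581,000 × €364.56 ÷ €186.75 = €3,086,315.

€3,086,315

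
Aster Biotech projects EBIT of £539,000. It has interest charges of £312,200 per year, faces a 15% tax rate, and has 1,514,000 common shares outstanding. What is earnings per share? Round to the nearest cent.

£0.13

Pre-tax income = £539,000 − £312,200.00 = £226,800.00.
After tax at 15%: net income = £226,800.00 × 0.85 = £192,780.00.
EPS = £192,780.00 ÷ 1,514,000 = £0.13.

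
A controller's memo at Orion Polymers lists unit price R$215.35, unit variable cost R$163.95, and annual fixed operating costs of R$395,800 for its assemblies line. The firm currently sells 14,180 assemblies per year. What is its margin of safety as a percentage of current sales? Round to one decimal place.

45.7%

Contribution margin per unit = R$215.35 − R$163.95 = R$51.40. Break-even units = R$395,800 ÷ R$51.40 = 7,700.39; break-even revenue = 7,700.39 × R$215.35 = R$1,658,278.79.
Actual sales revenue = 14,180 × R$215.35 = R$3,053,663.00.
Margin of safety = (R$3,053,663.00 − R$1,658,278.79) ÷ R$3,053,663.00 = 45.7%.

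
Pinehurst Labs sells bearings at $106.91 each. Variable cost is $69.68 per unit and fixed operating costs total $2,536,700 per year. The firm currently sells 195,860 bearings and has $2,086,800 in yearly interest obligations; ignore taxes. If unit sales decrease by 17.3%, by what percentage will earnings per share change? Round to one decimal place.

Total contribution margin = 195,860 × $37.23 = $7,291,867.80.
Operating income = contribution − fixed costs = $7,291,867.80 − $2,536,700 = $4,755,167.80.
After interest of $2,086,800.00, pre-tax earnings = $2,668,367.80.
Degree of combined leverage = contribution ÷ (EBIT − I) = $7,291,867.80 ÷ $2,668,367.80 = 2.7327.
EPS therefore changes by 2.7327 × (-17.3%) = -47.3%.

-47.3%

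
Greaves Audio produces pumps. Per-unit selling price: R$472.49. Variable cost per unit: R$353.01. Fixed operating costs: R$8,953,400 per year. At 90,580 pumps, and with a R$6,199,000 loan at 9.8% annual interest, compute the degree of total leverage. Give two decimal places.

8.58

Contribution at this volume is 90,580 × R$119.48 = R$10,822,498.40.
Operating income = contribution − fixed costs = R$10,822,498.40 − R$8,953,400 = R$1,869,098.40. Interest = R$607,502.00, so EBIT − I = R$1,261,596.40.
Degree of total leverage = total CM / (EBIT − interest) = R$10,822,498.40 / R$1,261,596.40 = 8.5784.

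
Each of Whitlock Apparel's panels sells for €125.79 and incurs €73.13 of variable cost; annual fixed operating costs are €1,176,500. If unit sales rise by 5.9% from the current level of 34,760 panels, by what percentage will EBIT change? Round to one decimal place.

+16.5%

Contribution at this volume is 34,760 × €52.66 = €1,830,461.60.
Operating income = contribution − fixed costs = €1,830,461.60 − €1,176,500 = €653,961.60.
Degree of operating leverage = €1,830,461.60 / €653,961.60 = 2.7990.
%ΔEBIT = DOL × %ΔSales = 2.7990 × +5.9% = +16.5%.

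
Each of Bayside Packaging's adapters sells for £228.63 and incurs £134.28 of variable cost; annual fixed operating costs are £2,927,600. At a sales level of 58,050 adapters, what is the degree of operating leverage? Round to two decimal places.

Contribution at this volume is 58,050 × £94.35 = £5,477,017.50.
Subtracting fixed costs: EBIT = £5,477,017.50 − £2,927,600 = £2,549,417.50.
DOL = contribution ÷ EBIT = £5,477,017.50 ÷ £2,549,417.50 = 2.1483.

2.15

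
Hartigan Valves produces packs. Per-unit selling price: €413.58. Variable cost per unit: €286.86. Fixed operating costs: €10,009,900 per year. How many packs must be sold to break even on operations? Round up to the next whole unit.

Each unit contributes €413.58 − €286.86 = €126.72.
Units to break even: €10,009,900 ÷ €126.72 = 78,992.27, rounded up to 78,993.

78,993 packs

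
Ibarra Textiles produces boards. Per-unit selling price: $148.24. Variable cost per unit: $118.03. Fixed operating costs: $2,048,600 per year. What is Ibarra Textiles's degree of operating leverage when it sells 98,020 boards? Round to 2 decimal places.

3.24

Contribution at this volume is 98,020 × $30.21 = $2,961,184.20.
Operating income = contribution − fixed costs = $2,961,184.20 − $2,048,600 = $912,584.20.
So DOL = total CM / EBIT = $2,961,184.20 / $912,584.20 = 3.2448.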